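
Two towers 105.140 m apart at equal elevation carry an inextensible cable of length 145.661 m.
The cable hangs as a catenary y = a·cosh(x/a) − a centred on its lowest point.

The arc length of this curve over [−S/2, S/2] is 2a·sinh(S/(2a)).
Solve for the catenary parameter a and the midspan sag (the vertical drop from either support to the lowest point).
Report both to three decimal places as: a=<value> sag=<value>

seed: a₀ = √(S³/(24(L−S))) = √(105.140³/(24·40.521)) = 34.570548
iter 1: u=1.520659  f(a)=+4.951e+00  f'(a)=-2.933e+00  a ← 34.570548 − (+4.951e+00/-2.933e+00) = 36.258693
iter 2: u=1.449859  f(a)=+3.858e-01  f'(a)=-2.492e+00  a ← 36.258693 − (+3.858e-01/-2.492e+00) = 36.413487
iter 3: u=1.443696  f(a)=+2.779e-03  f'(a)=-2.456e+00  a ← 36.413487 − (+2.779e-03/-2.456e+00) = 36.414619
iter 4: u=1.443651  f(a)=+1.466e-07  f'(a)=-2.456e+00  a ← 36.414619 − (+1.466e-07/-2.456e+00) = 36.414619
iter 5: u=1.443651  f(a)=+0.000e+00  f'(a)=-2.456e+00  a ← 36.414619 − (+0.000e+00/-2.456e+00) = 36.414619
converged: |Δa| < 1e-12 after 5 iterations
sag = a·(cosh(S/(2a)) − 1) = 36.414619·(cosh(1.443651) − 1) = 45.012073
T_max/T_min = cosh(S/(2a)) = 2.236099

a=36.415 sag=45.012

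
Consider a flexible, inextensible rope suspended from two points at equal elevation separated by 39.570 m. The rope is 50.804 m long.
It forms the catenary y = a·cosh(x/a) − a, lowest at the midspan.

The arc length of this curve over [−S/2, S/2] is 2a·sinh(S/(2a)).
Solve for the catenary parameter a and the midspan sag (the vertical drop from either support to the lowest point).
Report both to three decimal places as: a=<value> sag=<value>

a=15.767 sag=14.131

seed: a₀ = √(S³/(24(L−S))) = √(39.570³/(24·11.234)) = 15.159199
iter 1: u=1.305148  f(a)=+9.965e-01  f'(a)=-1.750e+00  a ← 15.159199 − (+9.965e-01/-1.750e+00) = 15.728503
iter 2: u=1.257907  f(a)=+5.889e-02  f'(a)=-1.549e+00  a ← 15.728503 − (+5.889e-02/-1.549e+00) = 15.766518
iter 3: u=1.254874  f(a)=+2.342e-04  f'(a)=-1.537e+00  a ← 15.766518 − (+2.342e-04/-1.537e+00) = 15.766670
iter 4: u=1.254862  f(a)=+3.737e-09  f'(a)=-1.537e+00  a ← 15.766670 − (+3.737e-09/-1.537e+00) = 15.766670
iter 5: u=1.254862  f(a)=+0.000e+00  f'(a)=-1.537e+00  a ← 15.766670 − (+0.000e+00/-1.537e+00) = 15.766670
converged: |Δa| < 1e-12 after 5 iterations
sag = a·(cosh(S/(2a)) − 1) = 15.766670·(cosh(1.254862) − 1) = 14.130646
T_max/T_min = cosh(S/(2a)) = 1.896235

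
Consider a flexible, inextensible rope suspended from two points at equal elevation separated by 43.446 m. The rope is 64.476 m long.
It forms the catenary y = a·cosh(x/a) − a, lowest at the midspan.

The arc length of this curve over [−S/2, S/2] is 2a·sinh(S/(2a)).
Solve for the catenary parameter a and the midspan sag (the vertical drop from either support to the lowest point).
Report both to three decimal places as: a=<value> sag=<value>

seed: a₀ = √(S³/(24(L−S))) = √(43.446³/(24·21.030)) = 12.746749
iter 1: u=1.704199  f(a)=+3.274e+00  f'(a)=-4.363e+00  a ← 12.746749 − (+3.274e+00/-4.363e+00) = 13.497117
iter 2: u=1.609455  f(a)=+3.113e-01  f'(a)=-3.569e+00  a ← 13.497117 − (+3.113e-01/-3.569e+00) = 13.584349
iter 3: u=1.599120  f(a)=+3.470e-03  f'(a)=-3.490e+00  a ← 13.584349 − (+3.470e-03/-3.490e+00) = 13.585343
iter 4: u=1.599003  f(a)=+4.415e-07  f'(a)=-3.489e+00  a ← 13.585343 − (+4.415e-07/-3.489e+00) = 13.585343
iter 5: u=1.599003  f(a)=+2.842e-14  f'(a)=-3.489e+00  a ← 13.585343 − (+2.842e-14/-3.489e+00) = 13.585343
converged: |Δa| < 1e-12 after 5 iterations
sag = a·(cosh(S/(2a)) − 1) = 13.585343·(cosh(1.599003) − 1) = 21.398227
T_max/T_min = cosh(S/(2a)) = 2.575097

a=13.585 sag=21.398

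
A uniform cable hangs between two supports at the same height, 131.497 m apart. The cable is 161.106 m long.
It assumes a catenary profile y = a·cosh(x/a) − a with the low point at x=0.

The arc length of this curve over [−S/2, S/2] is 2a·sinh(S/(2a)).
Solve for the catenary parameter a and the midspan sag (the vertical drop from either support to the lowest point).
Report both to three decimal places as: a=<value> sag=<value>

a=58.385 sag=41.102

seed: a₀ = √(S³/(24(L−S))) = √(131.497³/(24·29.609)) = 56.566105
iter 1: u=1.162330  f(a)=+2.066e+00  f'(a)=-1.195e+00  a ← 56.566105 − (+2.066e+00/-1.195e+00) = 58.294241
iter 2: u=1.127873  f(a)=+9.844e-02  f'(a)=-1.084e+00  a ← 58.294241 − (+9.844e-02/-1.084e+00) = 58.385067
iter 3: u=1.126118  f(a)=+2.483e-04  f'(a)=-1.078e+00  a ← 58.385067 − (+2.483e-04/-1.078e+00) = 58.385297
iter 4: u=1.126114  f(a)=+1.589e-09  f'(a)=-1.078e+00  a ← 58.385297 − (+1.589e-09/-1.078e+00) = 58.385297
iter 5: u=1.126114  f(a)=+0.000e+00  f'(a)=-1.078e+00  a ← 58.385297 − (+0.000e+00/-1.078e+00) = 58.385297
converged: |Δa| < 1e-12 after 5 iterations
sag = a·(cosh(S/(2a)) − 1) = 58.385297·(cosh(1.126114) − 1) = 41.101530
T_max/T_min = cosh(S/(2a)) = 1.703971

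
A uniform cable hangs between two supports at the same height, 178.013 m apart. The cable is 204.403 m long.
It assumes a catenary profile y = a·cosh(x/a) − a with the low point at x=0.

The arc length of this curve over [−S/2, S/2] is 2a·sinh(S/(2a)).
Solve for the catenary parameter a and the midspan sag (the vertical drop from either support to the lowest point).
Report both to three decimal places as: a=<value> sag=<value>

seed: a₀ = √(S³/(24(L−S))) = √(178.013³/(24·26.390)) = 94.373978
iter 1: u=0.943125  f(a)=+1.199e+00  f'(a)=-6.106e-01  a ← 94.373978 − (+1.199e+00/-6.106e-01) = 96.337309
iter 2: u=0.923905  f(a)=+3.843e-02  f'(a)=-5.720e-01  a ← 96.337309 − (+3.843e-02/-5.720e-01) = 96.404494
iter 3: u=0.923261  f(a)=+4.240e-05  f'(a)=-5.708e-01  a ← 96.404494 − (+4.240e-05/-5.708e-01) = 96.404568
iter 4: u=0.923260  f(a)=+5.173e-11  f'(a)=-5.708e-01  a ← 96.404568 − (+5.173e-11/-5.708e-01) = 96.404568
converged: |Δa| < 1e-12 after 4 iterations
sag = a·(cosh(S/(2a)) − 1) = 96.404568·(cosh(0.923260) − 1) = 44.090938
T_max/T_min = cosh(S/(2a)) = 1.457353

a=96.405 sag=44.091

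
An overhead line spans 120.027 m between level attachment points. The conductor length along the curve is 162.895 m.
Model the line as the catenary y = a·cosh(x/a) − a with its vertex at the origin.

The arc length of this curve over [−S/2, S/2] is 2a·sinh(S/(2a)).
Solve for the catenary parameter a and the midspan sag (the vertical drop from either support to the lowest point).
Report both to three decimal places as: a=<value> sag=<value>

seed: a₀ = √(S³/(24(L−S))) = √(120.027³/(24·42.868)) = 40.996445
iter 1: u=1.463871  f(a)=+4.835e+00  f'(a)=-2.575e+00  a ← 40.996445 − (+4.835e+00/-2.575e+00) = 42.873851
iter 2: u=1.399769  f(a)=+3.519e-01  f'(a)=-2.213e+00  a ← 42.873851 − (+3.519e-01/-2.213e+00) = 43.032903
iter 3: u=1.394596  f(a)=+2.189e-03  f'(a)=-2.185e+00  a ← 43.032903 − (+2.189e-03/-2.185e+00) = 43.033904
iter 4: u=1.394563  f(a)=+8.580e-08  f'(a)=-2.185e+00  a ← 43.033904 − (+8.580e-08/-2.185e+00) = 43.033904
iter 5: u=1.394563  f(a)=+0.000e+00  f'(a)=-2.185e+00  a ← 43.033904 − (+0.000e+00/-2.185e+00) = 43.033904
converged: |Δa| < 1e-12 after 5 iterations
sag = a·(cosh(S/(2a)) − 1) = 43.033904·(cosh(1.394563) − 1) = 49.083478
T_max/T_min = cosh(S/(2a)) = 2.140577

a=43.034 sag=49.083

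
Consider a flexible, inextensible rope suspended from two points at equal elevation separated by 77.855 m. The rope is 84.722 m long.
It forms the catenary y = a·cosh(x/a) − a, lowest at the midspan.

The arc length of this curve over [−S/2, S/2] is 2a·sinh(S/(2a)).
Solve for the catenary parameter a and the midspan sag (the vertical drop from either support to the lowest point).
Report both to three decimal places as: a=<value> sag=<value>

seed: a₀ = √(S³/(24(L−S))) = √(77.855³/(24·6.867)) = 53.510698
iter 1: u=0.727471  f(a)=+1.840e-01  f'(a)=-2.705e-01  a ← 53.510698 − (+1.840e-01/-2.705e-01) = 54.190963
iter 2: u=0.718339  f(a)=+3.568e-03  f'(a)=-2.601e-01  a ← 54.190963 − (+3.568e-03/-2.601e-01) = 54.204680
iter 3: u=0.718158  f(a)=+1.400e-06  f'(a)=-2.599e-01  a ← 54.204680 − (+1.400e-06/-2.599e-01) = 54.204685
iter 4: u=0.718157  f(a)=+2.274e-13  f'(a)=-2.599e-01  a ← 54.204685 − (+2.274e-13/-2.599e-01) = 54.204685
converged: |Δa| < 1e-12 after 4 iterations
sag = a·(cosh(S/(2a)) − 1) = 54.204685·(cosh(0.718157) − 1) = 14.589226
T_max/T_min = cosh(S/(2a)) = 1.269151

a=54.205 sag=14.589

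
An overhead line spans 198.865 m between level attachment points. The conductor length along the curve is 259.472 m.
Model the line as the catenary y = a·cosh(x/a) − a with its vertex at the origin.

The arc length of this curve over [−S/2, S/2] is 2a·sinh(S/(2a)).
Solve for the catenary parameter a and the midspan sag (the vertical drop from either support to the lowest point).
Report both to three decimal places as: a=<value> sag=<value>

seed: a₀ = √(S³/(24(L−S))) = √(198.865³/(24·60.607)) = 73.531008
iter 1: u=1.352253  f(a)=+5.789e+00  f'(a)=-1.970e+00  a ← 73.531008 − (+5.789e+00/-1.970e+00) = 76.469040
iter 2: u=1.300297  f(a)=+3.650e-01  f'(a)=-1.729e+00  a ← 76.469040 − (+3.650e-01/-1.729e+00) = 76.680171
iter 3: u=1.296717  f(a)=+1.668e-03  f'(a)=-1.713e+00  a ← 76.680171 − (+1.668e-03/-1.713e+00) = 76.681144
iter 4: u=1.296701  f(a)=+3.515e-08  f'(a)=-1.713e+00  a ← 76.681144 − (+3.515e-08/-1.713e+00) = 76.681144
iter 5: u=1.296701  f(a)=-5.684e-14  f'(a)=-1.713e+00  a ← 76.681144 − (-5.684e-14/-1.713e+00) = 76.681144
converged: |Δa| < 1e-12 after 5 iterations
sag = a·(cosh(S/(2a)) − 1) = 76.681144·(cosh(1.296701) − 1) = 74.021967
T_max/T_min = cosh(S/(2a)) = 1.965322

a=76.681 sag=74.022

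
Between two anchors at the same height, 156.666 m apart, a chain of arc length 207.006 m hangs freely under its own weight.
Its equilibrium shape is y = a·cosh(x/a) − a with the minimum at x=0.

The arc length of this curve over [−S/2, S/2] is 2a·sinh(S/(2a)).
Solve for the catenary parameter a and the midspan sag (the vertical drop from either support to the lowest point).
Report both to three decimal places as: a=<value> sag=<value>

a=58.956 sag=60.160

seed: a₀ = √(S³/(24(L−S))) = √(156.666³/(24·50.340)) = 56.415690
iter 1: u=1.388497  f(a)=+5.081e+00  f'(a)=-2.153e+00  a ← 56.415690 − (+5.081e+00/-2.153e+00) = 58.775594
iter 2: u=1.332747  f(a)=+3.362e-01  f'(a)=-1.877e+00  a ← 58.775594 − (+3.362e-01/-1.877e+00) = 58.954741
iter 3: u=1.328697  f(a)=+1.703e-03  f'(a)=-1.858e+00  a ← 58.954741 − (+1.703e-03/-1.858e+00) = 58.955657
iter 4: u=1.328677  f(a)=+4.417e-08  f'(a)=-1.858e+00  a ← 58.955657 − (+4.417e-08/-1.858e+00) = 58.955657
iter 5: u=1.328677  f(a)=+0.000e+00  f'(a)=-1.858e+00  a ← 58.955657 − (+0.000e+00/-1.858e+00) = 58.955657
converged: |Δa| < 1e-12 after 5 iterations
sag = a·(cosh(S/(2a)) − 1) = 58.955657·(cosh(1.328677) − 1) = 60.160423
T_max/T_min = cosh(S/(2a)) = 2.020435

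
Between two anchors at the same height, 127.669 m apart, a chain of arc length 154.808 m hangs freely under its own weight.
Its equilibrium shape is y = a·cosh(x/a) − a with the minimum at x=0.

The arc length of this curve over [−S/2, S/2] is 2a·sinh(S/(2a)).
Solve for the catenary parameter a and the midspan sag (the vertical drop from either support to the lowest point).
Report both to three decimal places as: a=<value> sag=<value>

seed: a₀ = √(S³/(24(L−S))) = √(127.669³/(24·27.139)) = 56.523057
iter 1: u=1.129353  f(a)=+1.784e+00  f'(a)=-1.088e+00  a ← 56.523057 − (+1.784e+00/-1.088e+00) = 58.162242
iter 2: u=1.097525  f(a)=+8.056e-02  f'(a)=-9.922e-01  a ← 58.162242 − (+8.056e-02/-9.922e-01) = 58.243434
iter 3: u=1.095995  f(a)=+1.814e-04  f'(a)=-9.877e-01  a ← 58.243434 − (+1.814e-04/-9.877e-01) = 58.243617
iter 4: u=1.095991  f(a)=+9.246e-10  f'(a)=-9.877e-01  a ← 58.243617 − (+9.246e-10/-9.877e-01) = 58.243617
iter 5: u=1.095991  f(a)=+2.842e-14  f'(a)=-9.877e-01  a ← 58.243617 − (+2.842e-14/-9.877e-01) = 58.243617
converged: |Δa| < 1e-12 after 5 iterations
sag = a·(cosh(S/(2a)) − 1) = 58.243617·(cosh(1.095991) − 1) = 38.625873
T_max/T_min = cosh(S/(2a)) = 1.663178

a=58.244 sag=38.626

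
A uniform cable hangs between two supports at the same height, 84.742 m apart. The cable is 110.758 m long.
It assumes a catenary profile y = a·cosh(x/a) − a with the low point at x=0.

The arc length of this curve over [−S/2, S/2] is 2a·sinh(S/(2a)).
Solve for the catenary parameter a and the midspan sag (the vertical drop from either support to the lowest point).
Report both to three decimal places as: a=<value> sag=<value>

a=32.566 sag=31.679

seed: a₀ = √(S³/(24(L−S))) = √(84.742³/(24·26.016)) = 31.219230
iter 1: u=1.357208  f(a)=+2.504e+00  f'(a)=-1.995e+00  a ← 31.219230 − (+2.504e+00/-1.995e+00) = 32.474596
iter 2: u=1.304743  f(a)=+1.590e-01  f'(a)=-1.749e+00  a ← 32.474596 − (+1.590e-01/-1.749e+00) = 32.565495
iter 3: u=1.301101  f(a)=+7.366e-04  f'(a)=-1.732e+00  a ← 32.565495 − (+7.366e-04/-1.732e+00) = 32.565920
iter 4: u=1.301084  f(a)=+1.598e-08  f'(a)=-1.732e+00  a ← 32.565920 − (+1.598e-08/-1.732e+00) = 32.565920
iter 5: u=1.301084  f(a)=+1.421e-14  f'(a)=-1.732e+00  a ← 32.565920 − (+1.421e-14/-1.732e+00) = 32.565920
converged: |Δa| < 1e-12 after 5 iterations
sag = a·(cosh(S/(2a)) − 1) = 32.565920·(cosh(1.301084) − 1) = 31.678712
T_max/T_min = cosh(S/(2a)) = 1.972757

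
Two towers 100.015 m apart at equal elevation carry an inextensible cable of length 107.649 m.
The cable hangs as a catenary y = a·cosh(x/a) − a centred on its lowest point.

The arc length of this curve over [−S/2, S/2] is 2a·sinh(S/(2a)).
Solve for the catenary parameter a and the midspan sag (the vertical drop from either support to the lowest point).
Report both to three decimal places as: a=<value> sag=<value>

a=74.727 sag=17.366

seed: a₀ = √(S³/(24(L−S))) = √(100.015³/(24·7.634)) = 73.895163
iter 1: u=0.676736  f(a)=+1.767e-01  f'(a)=-2.162e-01  a ← 73.895163 − (+1.767e-01/-2.162e-01) = 74.712447
iter 2: u=0.669333  f(a)=+2.975e-03  f'(a)=-2.090e-01  a ← 74.712447 − (+2.975e-03/-2.090e-01) = 74.726679
iter 3: u=0.669205  f(a)=+8.749e-07  f'(a)=-2.089e-01  a ← 74.726679 − (+8.749e-07/-2.089e-01) = 74.726684
iter 4: u=0.669205  f(a)=+7.105e-14  f'(a)=-2.089e-01  a ← 74.726684 − (+7.105e-14/-2.089e-01) = 74.726684
converged: |Δa| < 1e-12 after 4 iterations
sag = a·(cosh(S/(2a)) − 1) = 74.726684·(cosh(0.669205) − 1) = 17.366498
T_max/T_min = cosh(S/(2a)) = 1.232400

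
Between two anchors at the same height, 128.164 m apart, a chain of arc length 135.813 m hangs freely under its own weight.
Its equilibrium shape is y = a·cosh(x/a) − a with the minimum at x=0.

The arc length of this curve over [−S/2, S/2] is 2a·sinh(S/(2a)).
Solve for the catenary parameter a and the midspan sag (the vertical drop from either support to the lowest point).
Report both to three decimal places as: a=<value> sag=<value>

a=108.034 sag=19.569

seed: a₀ = √(S³/(24(L−S))) = √(128.164³/(24·7.649)) = 107.088079
iter 1: u=0.598405  f(a)=+1.381e-01  f'(a)=-1.480e-01  a ← 107.088079 − (+1.381e-01/-1.480e-01) = 108.021126
iter 2: u=0.593236  f(a)=+1.826e-03  f'(a)=-1.441e-01  a ← 108.021126 − (+1.826e-03/-1.441e-01) = 108.033794
iter 3: u=0.593166  f(a)=+3.286e-07  f'(a)=-1.441e-01  a ← 108.033794 − (+3.286e-07/-1.441e-01) = 108.033796
iter 4: u=0.593166  f(a)=+0.000e+00  f'(a)=-1.441e-01  a ← 108.033796 − (+0.000e+00/-1.441e-01) = 108.033796
converged: |Δa| < 1e-12 after 4 iterations
sag = a·(cosh(S/(2a)) − 1) = 108.033796·(cosh(0.593166) − 1) = 19.569471
T_max/T_min = cosh(S/(2a)) = 1.181142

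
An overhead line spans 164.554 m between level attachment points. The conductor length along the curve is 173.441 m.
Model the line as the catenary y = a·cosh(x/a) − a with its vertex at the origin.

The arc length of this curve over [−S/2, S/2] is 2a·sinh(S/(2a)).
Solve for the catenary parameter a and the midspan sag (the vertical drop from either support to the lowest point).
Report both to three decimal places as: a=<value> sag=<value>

a=145.694 sag=23.856

seed: a₀ = √(S³/(24(L−S))) = √(164.554³/(24·8.887)) = 144.537139
iter 1: u=0.569245  f(a)=+1.451e-01  f'(a)=-1.270e-01  a ← 144.537139 − (+1.451e-01/-1.270e-01) = 145.679654
iter 2: u=0.564780  f(a)=+1.738e-03  f'(a)=-1.240e-01  a ← 145.679654 − (+1.738e-03/-1.240e-01) = 145.693677
iter 3: u=0.564726  f(a)=+2.563e-07  f'(a)=-1.239e-01  a ← 145.693677 − (+2.563e-07/-1.239e-01) = 145.693679
iter 4: u=0.564726  f(a)=+5.684e-14  f'(a)=-1.239e-01  a ← 145.693679 − (+5.684e-14/-1.239e-01) = 145.693679
converged: |Δa| < 1e-12 after 4 iterations
sag = a·(cosh(S/(2a)) − 1) = 145.693679·(cosh(0.564726) − 1) = 23.855999
T_max/T_min = cosh(S/(2a)) = 1.163741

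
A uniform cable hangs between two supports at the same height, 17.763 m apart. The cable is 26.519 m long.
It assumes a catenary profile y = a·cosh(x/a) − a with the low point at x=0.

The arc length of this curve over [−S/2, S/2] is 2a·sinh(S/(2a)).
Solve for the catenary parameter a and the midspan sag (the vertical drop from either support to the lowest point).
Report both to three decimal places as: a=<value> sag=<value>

a=5.510 sag=8.849

seed: a₀ = √(S³/(24(L−S))) = √(17.763³/(24·8.756)) = 5.164354
iter 1: u=1.719770  f(a)=+1.390e+00  f'(a)=-4.506e+00  a ← 5.164354 − (+1.390e+00/-4.506e+00) = 5.472818
iter 2: u=1.622839  f(a)=+1.343e-01  f'(a)=-3.674e+00  a ← 5.472818 − (+1.343e-01/-3.674e+00) = 5.509363
iter 3: u=1.612074  f(a)=+1.549e-03  f'(a)=-3.589e+00  a ← 5.509363 − (+1.549e-03/-3.589e+00) = 5.509795
iter 4: u=1.611947  f(a)=+2.113e-07  f'(a)=-3.589e+00  a ← 5.509795 − (+2.113e-07/-3.589e+00) = 5.509795
iter 5: u=1.611947  f(a)=+0.000e+00  f'(a)=-3.589e+00  a ← 5.509795 − (+0.000e+00/-3.589e+00) = 5.509795
converged: |Δa| < 1e-12 after 5 iterations
sag = a·(cosh(S/(2a)) − 1) = 5.509795·(cosh(1.611947) − 1) = 8.848902
T_max/T_min = cosh(S/(2a)) = 2.606031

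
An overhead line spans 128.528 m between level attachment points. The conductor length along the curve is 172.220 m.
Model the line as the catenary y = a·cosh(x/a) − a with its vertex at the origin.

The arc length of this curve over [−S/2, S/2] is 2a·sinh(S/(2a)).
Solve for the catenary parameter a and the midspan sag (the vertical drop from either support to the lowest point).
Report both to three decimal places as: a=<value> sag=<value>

a=47.133 sag=51.032

seed: a₀ = √(S³/(24(L−S))) = √(128.528³/(24·43.692)) = 44.997672
iter 1: u=1.428163  f(a)=+4.678e+00  f'(a)=-2.368e+00  a ← 44.997672 − (+4.678e+00/-2.368e+00) = 46.973344
iter 2: u=1.368095  f(a)=+3.258e-01  f'(a)=-2.049e+00  a ← 46.973344 − (+3.258e-01/-2.049e+00) = 47.132352
iter 3: u=1.363480  f(a)=+1.841e-03  f'(a)=-2.026e+00  a ← 47.132352 − (+1.841e-03/-2.026e+00) = 47.133261
iter 4: u=1.363453  f(a)=+5.951e-08  f'(a)=-2.025e+00  a ← 47.133261 − (+5.951e-08/-2.025e+00) = 47.133261
iter 5: u=1.363453  f(a)=+0.000e+00  f'(a)=-2.025e+00  a ← 47.133261 − (+0.000e+00/-2.025e+00) = 47.133261
converged: |Δa| < 1e-12 after 5 iterations
sag = a·(cosh(S/(2a)) − 1) = 47.133261·(cosh(1.363453) − 1) = 51.032295
T_max/T_min = cosh(S/(2a)) = 2.082724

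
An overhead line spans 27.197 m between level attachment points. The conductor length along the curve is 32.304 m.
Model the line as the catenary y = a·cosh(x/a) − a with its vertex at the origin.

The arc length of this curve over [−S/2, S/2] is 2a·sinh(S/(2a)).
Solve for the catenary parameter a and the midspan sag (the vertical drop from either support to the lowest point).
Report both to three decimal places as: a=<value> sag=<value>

seed: a₀ = √(S³/(24(L−S))) = √(27.197³/(24·5.107)) = 12.811293
iter 1: u=1.061446  f(a)=+2.955e-01  f'(a)=-8.908e-01  a ← 12.811293 − (+2.955e-01/-8.908e-01) = 13.143062
iter 2: u=1.034652  f(a)=+1.187e-02  f'(a)=-8.205e-01  a ← 13.143062 − (+1.187e-02/-8.205e-01) = 13.157528
iter 3: u=1.033515  f(a)=+2.092e-05  f'(a)=-8.176e-01  a ← 13.157528 − (+2.092e-05/-8.176e-01) = 13.157553
iter 4: u=1.033513  f(a)=+6.523e-11  f'(a)=-8.176e-01  a ← 13.157553 − (+6.523e-11/-8.176e-01) = 13.157553
iter 5: u=1.033513  f(a)=+7.105e-15  f'(a)=-8.176e-01  a ← 13.157553 − (+7.105e-15/-8.176e-01) = 13.157553
converged: |Δa| < 1e-12 after 5 iterations
sag = a·(cosh(S/(2a)) − 1) = 13.157553·(cosh(1.033513) − 1) = 7.675313
T_max/T_min = cosh(S/(2a)) = 1.583339

a=13.158 sag=7.675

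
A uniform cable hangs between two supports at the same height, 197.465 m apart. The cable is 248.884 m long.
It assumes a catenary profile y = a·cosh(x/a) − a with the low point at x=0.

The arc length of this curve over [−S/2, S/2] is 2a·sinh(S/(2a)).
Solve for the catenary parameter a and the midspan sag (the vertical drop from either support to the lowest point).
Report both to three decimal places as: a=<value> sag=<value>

seed: a₀ = √(S³/(24(L−S))) = √(197.465³/(24·51.419)) = 78.989208
iter 1: u=1.249949  f(a)=+4.169e+00  f'(a)=-1.517e+00  a ← 78.989208 − (+4.169e+00/-1.517e+00) = 81.737688
iter 2: u=1.207919  f(a)=+2.275e-01  f'(a)=-1.356e+00  a ← 81.737688 − (+2.275e-01/-1.356e+00) = 81.905519
iter 3: u=1.205444  f(a)=+7.639e-04  f'(a)=-1.346e+00  a ← 81.905519 − (+7.639e-04/-1.346e+00) = 81.906086
iter 4: u=1.205435  f(a)=+8.675e-09  f'(a)=-1.346e+00  a ← 81.906086 − (+8.675e-09/-1.346e+00) = 81.906086
iter 5: u=1.205435  f(a)=-5.684e-14  f'(a)=-1.346e+00  a ← 81.906086 − (-5.684e-14/-1.346e+00) = 81.906086
converged: |Δa| < 1e-12 after 5 iterations
sag = a·(cosh(S/(2a)) − 1) = 81.906086·(cosh(1.205435) − 1) = 67.071826
T_max/T_min = cosh(S/(2a)) = 1.818887

a=81.906 sag=67.072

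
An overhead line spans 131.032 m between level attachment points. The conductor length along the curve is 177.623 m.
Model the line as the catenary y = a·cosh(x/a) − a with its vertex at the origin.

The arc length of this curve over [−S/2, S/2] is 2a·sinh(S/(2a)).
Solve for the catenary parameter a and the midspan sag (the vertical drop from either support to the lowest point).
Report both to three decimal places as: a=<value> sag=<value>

seed: a₀ = √(S³/(24(L−S))) = √(131.032³/(24·46.591)) = 44.854851
iter 1: u=1.460622  f(a)=+5.230e+00  f'(a)=-2.556e+00  a ← 44.854851 − (+5.230e+00/-2.556e+00) = 46.901212
iter 2: u=1.396894  f(a)=+3.792e-01  f'(a)=-2.197e+00  a ← 46.901212 − (+3.792e-01/-2.197e+00) = 47.073780
iter 3: u=1.391773  f(a)=+2.338e-03  f'(a)=-2.170e+00  a ← 47.073780 − (+2.338e-03/-2.170e+00) = 47.074857
iter 4: u=1.391741  f(a)=+9.008e-08  f'(a)=-2.170e+00  a ← 47.074857 − (+9.008e-08/-2.170e+00) = 47.074857
iter 5: u=1.391741  f(a)=+0.000e+00  f'(a)=-2.170e+00  a ← 47.074857 − (+0.000e+00/-2.170e+00) = 47.074857
converged: |Δa| < 1e-12 after 5 iterations
sag = a·(cosh(S/(2a)) − 1) = 47.074857·(cosh(1.391741) − 1) = 53.441434
T_max/T_min = cosh(S/(2a)) = 2.135244

a=47.075 sag=53.441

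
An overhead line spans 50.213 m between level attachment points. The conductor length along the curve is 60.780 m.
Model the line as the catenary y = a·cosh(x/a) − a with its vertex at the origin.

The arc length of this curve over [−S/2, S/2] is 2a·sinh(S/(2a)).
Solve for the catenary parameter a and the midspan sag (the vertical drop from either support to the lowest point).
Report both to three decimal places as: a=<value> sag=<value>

a=23.017 sag=15.106

seed: a₀ = √(S³/(24(L−S))) = √(50.213³/(24·10.567)) = 22.343067
iter 1: u=1.123682  f(a)=+6.875e-01  f'(a)=-1.071e+00  a ← 22.343067 − (+6.875e-01/-1.071e+00) = 22.985126
iter 2: u=1.092293  f(a)=+3.075e-02  f'(a)=-9.770e-01  a ← 22.985126 − (+3.075e-02/-9.770e-01) = 23.016601
iter 3: u=1.090800  f(a)=+6.789e-05  f'(a)=-9.727e-01  a ← 23.016601 − (+6.789e-05/-9.727e-01) = 23.016670
iter 4: u=1.090796  f(a)=+3.325e-10  f'(a)=-9.727e-01  a ← 23.016670 − (+3.325e-10/-9.727e-01) = 23.016670
iter 5: u=1.090796  f(a)=-1.421e-14  f'(a)=-9.727e-01  a ← 23.016670 − (-1.421e-14/-9.727e-01) = 23.016670
converged: |Δa| < 1e-12 after 5 iterations
sag = a·(cosh(S/(2a)) − 1) = 23.016670·(cosh(1.090796) − 1) = 15.105754
T_max/T_min = cosh(S/(2a)) = 1.656296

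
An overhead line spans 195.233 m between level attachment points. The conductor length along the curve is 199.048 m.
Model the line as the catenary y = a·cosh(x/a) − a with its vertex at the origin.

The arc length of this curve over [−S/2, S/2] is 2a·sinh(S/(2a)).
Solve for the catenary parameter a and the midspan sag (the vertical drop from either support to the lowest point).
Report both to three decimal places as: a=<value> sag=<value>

a=285.919 sag=16.826

seed: a₀ = √(S³/(24(L−S))) = √(195.233³/(24·3.815)) = 285.086695
iter 1: u=0.342410  f(a)=+2.243e-02  f'(a)=-2.708e-02  a ← 285.086695 − (+2.243e-02/-2.708e-02) = 285.914902
iter 2: u=0.341418  f(a)=+9.811e-05  f'(a)=-2.684e-02  a ← 285.914902 − (+9.811e-05/-2.684e-02) = 285.918557
iter 3: u=0.341414  f(a)=+1.896e-09  f'(a)=-2.684e-02  a ← 285.918557 − (+1.896e-09/-2.684e-02) = 285.918557
iter 4: u=0.341414  f(a)=-2.842e-14  f'(a)=-2.684e-02  a ← 285.918557 − (-2.842e-14/-2.684e-02) = 285.918557
converged: |Δa| < 1e-12 after 4 iterations
sag = a·(cosh(S/(2a)) − 1) = 285.918557·(cosh(0.341414) − 1) = 16.826299
T_max/T_min = cosh(S/(2a)) = 1.058850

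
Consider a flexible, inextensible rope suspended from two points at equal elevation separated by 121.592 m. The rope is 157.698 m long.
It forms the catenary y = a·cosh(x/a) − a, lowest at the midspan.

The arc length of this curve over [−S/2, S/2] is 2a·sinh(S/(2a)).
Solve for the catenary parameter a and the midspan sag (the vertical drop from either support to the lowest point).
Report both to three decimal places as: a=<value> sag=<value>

a=47.451 sag=44.575

seed: a₀ = √(S³/(24(L−S))) = √(121.592³/(24·36.106)) = 45.547253
iter 1: u=1.334790  f(a)=+3.356e+00  f'(a)=-1.886e+00  a ← 45.547253 − (+3.356e+00/-1.886e+00) = 47.326393
iter 2: u=1.284611  f(a)=+2.067e-01  f'(a)=-1.661e+00  a ← 47.326393 − (+2.067e-01/-1.661e+00) = 47.450847
iter 3: u=1.281242  f(a)=+8.974e-04  f'(a)=-1.646e+00  a ← 47.450847 − (+8.974e-04/-1.646e+00) = 47.451392
iter 4: u=1.281227  f(a)=+1.708e-08  f'(a)=-1.646e+00  a ← 47.451392 − (+1.708e-08/-1.646e+00) = 47.451392
iter 5: u=1.281227  f(a)=+0.000e+00  f'(a)=-1.646e+00  a ← 47.451392 − (+0.000e+00/-1.646e+00) = 47.451392
converged: |Δa| < 1e-12 after 5 iterations
sag = a·(cosh(S/(2a)) − 1) = 47.451392·(cosh(1.281227) − 1) = 44.574688
T_max/T_min = cosh(S/(2a)) = 1.939376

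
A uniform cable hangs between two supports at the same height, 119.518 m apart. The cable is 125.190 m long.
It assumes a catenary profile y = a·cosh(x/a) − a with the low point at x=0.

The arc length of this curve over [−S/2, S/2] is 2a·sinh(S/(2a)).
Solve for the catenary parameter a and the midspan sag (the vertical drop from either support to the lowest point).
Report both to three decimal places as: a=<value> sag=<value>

a=112.778 sag=16.207

seed: a₀ = √(S³/(24(L−S))) = √(119.518³/(24·5.672)) = 111.989226
iter 1: u=0.533614  f(a)=+8.130e-02  f'(a)=-1.042e-01  a ← 111.989226 − (+8.130e-02/-1.042e-01) = 112.769416
iter 2: u=0.529922  f(a)=+8.575e-04  f'(a)=-1.020e-01  a ← 112.769416 − (+8.575e-04/-1.020e-01) = 112.777820
iter 3: u=0.529883  f(a)=+9.763e-08  f'(a)=-1.020e-01  a ← 112.777820 − (+9.763e-08/-1.020e-01) = 112.777821
iter 4: u=0.529883  f(a)=+1.421e-14  f'(a)=-1.020e-01  a ← 112.777821 − (+1.421e-14/-1.020e-01) = 112.777821
converged: |Δa| < 1e-12 after 4 iterations
sag = a·(cosh(S/(2a)) − 1) = 112.777821·(cosh(0.529883) − 1) = 16.206562
T_max/T_min = cosh(S/(2a)) = 1.143703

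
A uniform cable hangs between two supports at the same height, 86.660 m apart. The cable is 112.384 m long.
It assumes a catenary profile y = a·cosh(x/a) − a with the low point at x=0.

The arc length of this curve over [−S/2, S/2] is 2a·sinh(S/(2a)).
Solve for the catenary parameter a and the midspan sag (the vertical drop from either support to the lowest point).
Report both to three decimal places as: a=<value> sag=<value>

a=33.825 sag=31.762

seed: a₀ = √(S³/(24(L−S))) = √(86.660³/(24·25.724)) = 32.467822
iter 1: u=1.334552  f(a)=+2.390e+00  f'(a)=-1.885e+00  a ← 32.467822 − (+2.390e+00/-1.885e+00) = 33.735667
iter 2: u=1.284397  f(a)=+1.471e-01  f'(a)=-1.660e+00  a ← 33.735667 − (+1.471e-01/-1.660e+00) = 33.824322
iter 3: u=1.281031  f(a)=+6.385e-04  f'(a)=-1.645e+00  a ← 33.824322 − (+6.385e-04/-1.645e+00) = 33.824710
iter 4: u=1.281016  f(a)=+1.214e-08  f'(a)=-1.645e+00  a ← 33.824710 − (+1.214e-08/-1.645e+00) = 33.824710
iter 5: u=1.281016  f(a)=+1.421e-14  f'(a)=-1.645e+00  a ← 33.824710 − (+1.421e-14/-1.645e+00) = 33.824710
converged: |Δa| < 1e-12 after 5 iterations
sag = a·(cosh(S/(2a)) − 1) = 33.824710·(cosh(1.281016) − 1) = 31.762269
T_max/T_min = cosh(S/(2a)) = 1.939026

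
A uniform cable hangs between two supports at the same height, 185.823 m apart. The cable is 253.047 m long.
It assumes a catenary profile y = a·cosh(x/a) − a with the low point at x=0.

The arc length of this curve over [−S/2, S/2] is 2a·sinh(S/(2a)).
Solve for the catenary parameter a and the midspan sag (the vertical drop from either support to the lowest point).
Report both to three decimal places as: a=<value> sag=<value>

seed: a₀ = √(S³/(24(L−S))) = √(185.823³/(24·67.224)) = 63.063984
iter 1: u=1.473289  f(a)=+7.684e+00  f'(a)=-2.632e+00  a ← 63.063984 − (+7.684e+00/-2.632e+00) = 65.983552
iter 2: u=1.408101  f(a)=+5.659e-01  f'(a)=-2.257e+00  a ← 65.983552 − (+5.659e-01/-2.257e+00) = 66.234214
iter 3: u=1.402772  f(a)=+3.607e-03  f'(a)=-2.229e+00  a ← 66.234214 − (+3.607e-03/-2.229e+00) = 66.235833
iter 4: u=1.402738  f(a)=+1.487e-07  f'(a)=-2.229e+00  a ← 66.235833 − (+1.487e-07/-2.229e+00) = 66.235833
iter 5: u=1.402738  f(a)=+5.684e-14  f'(a)=-2.229e+00  a ← 66.235833 − (+5.684e-14/-2.229e+00) = 66.235833
converged: |Δa| < 1e-12 after 5 iterations
sag = a·(cosh(S/(2a)) − 1) = 66.235833·(cosh(1.402738) − 1) = 76.576567
T_max/T_min = cosh(S/(2a)) = 2.156120

a=66.236 sag=76.577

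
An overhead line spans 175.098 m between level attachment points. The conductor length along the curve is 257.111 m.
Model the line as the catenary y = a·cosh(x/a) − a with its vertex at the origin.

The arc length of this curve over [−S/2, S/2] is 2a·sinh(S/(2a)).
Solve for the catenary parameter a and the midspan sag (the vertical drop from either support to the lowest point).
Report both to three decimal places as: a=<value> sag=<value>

seed: a₀ = √(S³/(24(L−S))) = √(175.098³/(24·82.013)) = 52.224562
iter 1: u=1.676395  f(a)=+1.233e+01  f'(a)=-4.117e+00  a ← 52.224562 − (+1.233e+01/-4.117e+00) = 55.218653
iter 2: u=1.585497  f(a)=+1.139e+00  f'(a)=-3.388e+00  a ← 55.218653 − (+1.139e+00/-3.388e+00) = 55.554994
iter 3: u=1.575898  f(a)=+1.193e-02  f'(a)=-3.317e+00  a ← 55.554994 − (+1.193e-02/-3.317e+00) = 55.558589
iter 4: u=1.575796  f(a)=+1.337e-06  f'(a)=-3.317e+00  a ← 55.558589 − (+1.337e-06/-3.317e+00) = 55.558590
iter 5: u=1.575796  f(a)=+5.684e-14  f'(a)=-3.317e+00  a ← 55.558590 − (+5.684e-14/-3.317e+00) = 55.558590
converged: |Δa| < 1e-12 after 5 iterations
sag = a·(cosh(S/(2a)) − 1) = 55.558590·(cosh(1.575796) − 1) = 84.488807
T_max/T_min = cosh(S/(2a)) = 2.520715

a=55.559 sag=84.489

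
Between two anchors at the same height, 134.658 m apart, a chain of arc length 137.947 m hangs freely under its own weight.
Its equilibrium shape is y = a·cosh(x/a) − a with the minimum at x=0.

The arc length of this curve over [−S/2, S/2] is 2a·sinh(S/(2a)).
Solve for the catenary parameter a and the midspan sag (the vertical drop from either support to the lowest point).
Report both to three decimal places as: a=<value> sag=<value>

seed: a₀ = √(S³/(24(L−S))) = √(134.658³/(24·3.289)) = 175.877661
iter 1: u=0.382817  f(a)=+2.418e-02  f'(a)=-3.795e-02  a ← 175.877661 − (+2.418e-02/-3.795e-02) = 176.514894
iter 2: u=0.381435  f(a)=+1.321e-04  f'(a)=-3.754e-02  a ← 176.514894 − (+1.321e-04/-3.754e-02) = 176.518412
iter 3: u=0.381428  f(a)=+3.987e-09  f'(a)=-3.754e-02  a ← 176.518412 − (+3.987e-09/-3.754e-02) = 176.518413
iter 4: u=0.381428  f(a)=+0.000e+00  f'(a)=-3.754e-02  a ← 176.518413 − (+0.000e+00/-3.754e-02) = 176.518413
converged: |Δa| < 1e-12 after 4 iterations
sag = a·(cosh(S/(2a)) − 1) = 176.518413·(cosh(0.381428) − 1) = 12.997005
T_max/T_min = cosh(S/(2a)) = 1.073630

a=176.518 sag=12.997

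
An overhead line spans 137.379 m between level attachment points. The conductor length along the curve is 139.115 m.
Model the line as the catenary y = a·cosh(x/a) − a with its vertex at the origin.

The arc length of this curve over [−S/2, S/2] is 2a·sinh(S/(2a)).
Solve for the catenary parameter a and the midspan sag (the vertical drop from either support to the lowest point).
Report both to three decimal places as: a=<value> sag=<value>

a=249.931 sag=9.499

seed: a₀ = √(S³/(24(L−S))) = √(137.379³/(24·1.736)) = 249.459498
iter 1: u=0.275353  f(a)=+6.593e-03  f'(a)=-1.402e-02  a ← 249.459498 − (+6.593e-03/-1.402e-02) = 249.929626
iter 2: u=0.274835  f(a)=+1.868e-05  f'(a)=-1.394e-02  a ← 249.929626 − (+1.868e-05/-1.394e-02) = 249.930966
iter 3: u=0.274834  f(a)=+1.510e-10  f'(a)=-1.394e-02  a ← 249.930966 − (+1.510e-10/-1.394e-02) = 249.930966
iter 4: u=0.274834  f(a)=-2.842e-14  f'(a)=-1.394e-02  a ← 249.930966 − (-2.842e-14/-1.394e-02) = 249.930966
converged: |Δa| < 1e-12 after 4 iterations
sag = a·(cosh(S/(2a)) − 1) = 249.930966·(cosh(0.274834) − 1) = 9.498665
T_max/T_min = cosh(S/(2a)) = 1.038005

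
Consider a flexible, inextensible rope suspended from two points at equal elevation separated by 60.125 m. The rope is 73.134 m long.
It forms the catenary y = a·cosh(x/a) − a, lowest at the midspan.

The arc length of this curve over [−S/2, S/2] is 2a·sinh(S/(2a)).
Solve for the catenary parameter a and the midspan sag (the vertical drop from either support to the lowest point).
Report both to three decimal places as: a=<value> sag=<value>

seed: a₀ = √(S³/(24(L−S))) = √(60.125³/(24·13.009)) = 26.384876
iter 1: u=1.139384  f(a)=+8.710e-01  f'(a)=-1.120e+00  a ← 26.384876 − (+8.710e-01/-1.120e+00) = 27.162412
iter 2: u=1.106768  f(a)=+3.998e-02  f'(a)=-1.019e+00  a ← 27.162412 − (+3.998e-02/-1.019e+00) = 27.201632
iter 3: u=1.105173  f(a)=+9.324e-05  f'(a)=-1.015e+00  a ← 27.201632 − (+9.324e-05/-1.015e+00) = 27.201724
iter 4: u=1.105169  f(a)=+5.096e-10  f'(a)=-1.015e+00  a ← 27.201724 − (+5.096e-10/-1.015e+00) = 27.201724
iter 5: u=1.105169  f(a)=+0.000e+00  f'(a)=-1.015e+00  a ← 27.201724 − (+0.000e+00/-1.015e+00) = 27.201724
converged: |Δa| < 1e-12 after 5 iterations
sag = a·(cosh(S/(2a)) − 1) = 27.201724·(cosh(1.105169) − 1) = 18.373261
T_max/T_min = cosh(S/(2a)) = 1.675445

a=27.202 sag=18.373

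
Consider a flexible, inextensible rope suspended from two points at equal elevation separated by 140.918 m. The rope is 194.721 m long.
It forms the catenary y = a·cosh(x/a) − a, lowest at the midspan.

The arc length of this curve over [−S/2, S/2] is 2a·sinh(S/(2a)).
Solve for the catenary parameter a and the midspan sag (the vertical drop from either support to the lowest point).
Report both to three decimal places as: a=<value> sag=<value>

a=49.014 sag=59.988

seed: a₀ = √(S³/(24(L−S))) = √(140.918³/(24·53.803)) = 46.552267
iter 1: u=1.513546  f(a)=+6.510e+00  f'(a)=-2.886e+00  a ← 46.552267 − (+6.510e+00/-2.886e+00) = 48.807692
iter 2: u=1.443604  f(a)=+5.030e-01  f'(a)=-2.456e+00  a ← 48.807692 − (+5.030e-01/-2.456e+00) = 49.012496
iter 3: u=1.437572  f(a)=+3.559e-03  f'(a)=-2.421e+00  a ← 49.012496 − (+3.559e-03/-2.421e+00) = 49.013966
iter 4: u=1.437529  f(a)=+1.809e-07  f'(a)=-2.421e+00  a ← 49.013966 − (+1.809e-07/-2.421e+00) = 49.013966
iter 5: u=1.437529  f(a)=-2.842e-14  f'(a)=-2.421e+00  a ← 49.013966 − (-2.842e-14/-2.421e+00) = 49.013966
converged: |Δa| < 1e-12 after 5 iterations
sag = a·(cosh(S/(2a)) − 1) = 49.013966·(cosh(1.437529) − 1) = 59.988033
T_max/T_min = cosh(S/(2a)) = 2.223897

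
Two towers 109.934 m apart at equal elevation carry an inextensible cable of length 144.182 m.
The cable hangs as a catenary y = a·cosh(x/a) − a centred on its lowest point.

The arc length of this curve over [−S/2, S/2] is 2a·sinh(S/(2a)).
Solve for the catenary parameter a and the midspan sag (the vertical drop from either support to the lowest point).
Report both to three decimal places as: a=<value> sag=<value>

a=41.963 sag=41.452

seed: a₀ = √(S³/(24(L−S))) = √(109.934³/(24·34.248)) = 40.204514
iter 1: u=1.367185  f(a)=+3.347e+00  f'(a)=-2.044e+00  a ← 40.204514 − (+3.347e+00/-2.044e+00) = 41.841878
iter 2: u=1.313684  f(a)=+2.153e-01  f'(a)=-1.789e+00  a ← 41.841878 − (+2.153e-01/-1.789e+00) = 41.962250
iter 3: u=1.309915  f(a)=+1.027e-03  f'(a)=-1.772e+00  a ← 41.962250 − (+1.027e-03/-1.772e+00) = 41.962830
iter 4: u=1.309897  f(a)=+2.359e-08  f'(a)=-1.772e+00  a ← 41.962830 − (+2.359e-08/-1.772e+00) = 41.962830
iter 5: u=1.309897  f(a)=+0.000e+00  f'(a)=-1.772e+00  a ← 41.962830 − (+0.000e+00/-1.772e+00) = 41.962830
converged: |Δa| < 1e-12 after 5 iterations
sag = a·(cosh(S/(2a)) − 1) = 41.962830·(cosh(1.309897) − 1) = 41.451746
T_max/T_min = cosh(S/(2a)) = 1.987821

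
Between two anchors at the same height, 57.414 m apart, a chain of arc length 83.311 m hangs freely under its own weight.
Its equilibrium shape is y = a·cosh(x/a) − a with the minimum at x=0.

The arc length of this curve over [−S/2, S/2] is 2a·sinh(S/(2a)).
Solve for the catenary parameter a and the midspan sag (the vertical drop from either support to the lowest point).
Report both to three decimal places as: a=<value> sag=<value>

a=18.526 sag=27.063

seed: a₀ = √(S³/(24(L−S))) = √(57.414³/(24·25.897)) = 17.450037
iter 1: u=1.645097  f(a)=+3.739e+00  f'(a)=-3.853e+00  a ← 17.450037 − (+3.739e+00/-3.853e+00) = 18.420386
iter 2: u=1.558436  f(a)=+3.345e-01  f'(a)=-3.192e+00  a ← 18.420386 − (+3.345e-01/-3.192e+00) = 18.525193
iter 3: u=1.549620  f(a)=+3.259e-03  f'(a)=-3.130e+00  a ← 18.525193 − (+3.259e-03/-3.130e+00) = 18.526234
iter 4: u=1.549532  f(a)=+3.160e-07  f'(a)=-3.129e+00  a ← 18.526234 − (+3.160e-07/-3.129e+00) = 18.526234
iter 5: u=1.549532  f(a)=+1.421e-14  f'(a)=-3.129e+00  a ← 18.526234 − (+1.421e-14/-3.129e+00) = 18.526234
converged: |Δa| < 1e-12 after 5 iterations
sag = a·(cosh(S/(2a)) − 1) = 18.526234·(cosh(1.549532) − 1) = 27.063261
T_max/T_min = cosh(S/(2a)) = 2.460807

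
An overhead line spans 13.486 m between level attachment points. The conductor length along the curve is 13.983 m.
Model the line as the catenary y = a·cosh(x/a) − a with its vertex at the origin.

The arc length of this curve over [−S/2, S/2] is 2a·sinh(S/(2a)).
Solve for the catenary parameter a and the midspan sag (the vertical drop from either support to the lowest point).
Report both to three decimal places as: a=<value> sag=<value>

seed: a₀ = √(S³/(24(L−S))) = √(13.486³/(24·0.497)) = 14.339728
iter 1: u=0.470232  f(a)=+5.524e-03  f'(a)=-7.086e-02  a ← 14.339728 − (+5.524e-03/-7.086e-02) = 14.417679
iter 2: u=0.467690  f(a)=+4.537e-05  f'(a)=-6.970e-02  a ← 14.417679 − (+4.537e-05/-6.970e-02) = 14.418330
iter 3: u=0.467669  f(a)=+3.116e-09  f'(a)=-6.969e-02  a ← 14.418330 − (+3.116e-09/-6.969e-02) = 14.418330
iter 4: u=0.467669  f(a)=+1.776e-15  f'(a)=-6.969e-02  a ← 14.418330 − (+1.776e-15/-6.969e-02) = 14.418330
converged: |Δa| < 1e-12 after 4 iterations
sag = a·(cosh(S/(2a)) − 1) = 14.418330·(cosh(0.467669) − 1) = 1.605693
T_max/T_min = cosh(S/(2a)) = 1.111365

a=14.418 sag=1.606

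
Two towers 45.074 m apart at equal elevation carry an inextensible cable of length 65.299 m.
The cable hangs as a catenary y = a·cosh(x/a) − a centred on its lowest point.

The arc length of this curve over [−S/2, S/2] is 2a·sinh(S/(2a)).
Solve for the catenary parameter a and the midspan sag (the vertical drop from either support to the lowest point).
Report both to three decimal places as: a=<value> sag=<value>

a=14.578 sag=21.178

seed: a₀ = √(S³/(24(L−S))) = √(45.074³/(24·20.225)) = 13.735335
iter 1: u=1.640805  f(a)=+2.904e+00  f'(a)=-3.818e+00  a ← 13.735335 − (+2.904e+00/-3.818e+00) = 14.495879
iter 2: u=1.554718  f(a)=+2.586e-01  f'(a)=-3.166e+00  a ← 14.495879 − (+2.586e-01/-3.166e+00) = 14.577579
iter 3: u=1.546004  f(a)=+2.495e-03  f'(a)=-3.105e+00  a ← 14.577579 − (+2.495e-03/-3.105e+00) = 14.578383
iter 4: u=1.545919  f(a)=+2.371e-07  f'(a)=-3.104e+00  a ← 14.578383 − (+2.371e-07/-3.104e+00) = 14.578383
iter 5: u=1.545919  f(a)=-1.421e-14  f'(a)=-3.104e+00  a ← 14.578383 − (-1.421e-14/-3.104e+00) = 14.578383
converged: |Δa| < 1e-12 after 5 iterations
sag = a·(cosh(S/(2a)) − 1) = 14.578383·(cosh(1.545919) − 1) = 21.178002
T_max/T_min = cosh(S/(2a)) = 2.452699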